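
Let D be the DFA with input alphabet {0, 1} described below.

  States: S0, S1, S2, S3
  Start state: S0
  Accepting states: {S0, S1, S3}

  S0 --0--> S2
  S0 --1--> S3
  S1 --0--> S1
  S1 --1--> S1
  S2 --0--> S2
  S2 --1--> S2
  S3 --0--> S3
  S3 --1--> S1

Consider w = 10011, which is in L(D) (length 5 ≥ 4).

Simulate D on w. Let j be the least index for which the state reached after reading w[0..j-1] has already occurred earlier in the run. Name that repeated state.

S3

State sequence: S0 -1-> S3 -0-> S3 -0-> S3 -1-> S1 -1-> S1
First repeat at step 2: S3 was already visited.

The earliest repeat is at step j = 2: D is in S3, which it already visited at step i = 1.
Pumping length from the standard proof: p = 4 (the number of states). The repeated state found above gives |xy| = j ≤ 4 and |y| = j − i ≥ 1.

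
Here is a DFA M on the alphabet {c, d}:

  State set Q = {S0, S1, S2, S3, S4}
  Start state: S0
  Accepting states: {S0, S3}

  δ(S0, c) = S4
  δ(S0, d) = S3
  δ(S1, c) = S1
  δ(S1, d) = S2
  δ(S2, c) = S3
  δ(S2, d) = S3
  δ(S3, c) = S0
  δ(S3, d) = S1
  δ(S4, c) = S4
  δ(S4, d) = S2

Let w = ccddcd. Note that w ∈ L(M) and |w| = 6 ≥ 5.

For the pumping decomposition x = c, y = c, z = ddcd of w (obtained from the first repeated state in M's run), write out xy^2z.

cccddcd

xy^2z = c·c·c·ddcd = cccddcd.
Reading y = c takes M from S4 back to S4, so after x·y·y the machine is still in S4, and z then leads to the accepting state S3. Hence cccddcd ∈ L(M).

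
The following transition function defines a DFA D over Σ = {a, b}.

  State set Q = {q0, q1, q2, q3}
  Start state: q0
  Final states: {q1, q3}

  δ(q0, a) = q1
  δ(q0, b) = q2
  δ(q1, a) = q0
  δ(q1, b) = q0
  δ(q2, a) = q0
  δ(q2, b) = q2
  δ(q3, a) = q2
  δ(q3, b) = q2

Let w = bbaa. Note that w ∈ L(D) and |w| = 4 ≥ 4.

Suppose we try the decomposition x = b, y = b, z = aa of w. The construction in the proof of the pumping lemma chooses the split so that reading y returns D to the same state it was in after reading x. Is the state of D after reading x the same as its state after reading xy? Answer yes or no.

yes

State sequence: q0 -b-> q2 -b-> q2

After x (step 1): q2. After xy (step 2): q2.
They match, so y = b drives D around a cycle from q2 back to itself; pumping y any number of times keeps D in q2 before reading z, and xyⁱz ∈ L(D) for every i ≥ 0.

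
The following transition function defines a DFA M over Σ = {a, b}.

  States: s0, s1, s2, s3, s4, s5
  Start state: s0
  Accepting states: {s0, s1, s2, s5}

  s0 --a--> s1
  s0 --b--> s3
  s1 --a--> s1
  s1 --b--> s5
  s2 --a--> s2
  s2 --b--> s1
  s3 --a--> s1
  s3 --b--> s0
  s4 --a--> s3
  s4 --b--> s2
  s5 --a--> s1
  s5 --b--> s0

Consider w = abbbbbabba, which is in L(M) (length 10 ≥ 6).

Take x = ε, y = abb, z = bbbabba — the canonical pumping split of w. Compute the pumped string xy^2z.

xy^2z = ε·abb·abb·bbbabba = abbabbbbbabba.
Reading y = abb takes M from s0 back to s0, so after x·y·y the machine is still in s0, and z then leads to the accepting state s1. Hence abbabbbbbabba ∈ L(M).

abbabbbbbabba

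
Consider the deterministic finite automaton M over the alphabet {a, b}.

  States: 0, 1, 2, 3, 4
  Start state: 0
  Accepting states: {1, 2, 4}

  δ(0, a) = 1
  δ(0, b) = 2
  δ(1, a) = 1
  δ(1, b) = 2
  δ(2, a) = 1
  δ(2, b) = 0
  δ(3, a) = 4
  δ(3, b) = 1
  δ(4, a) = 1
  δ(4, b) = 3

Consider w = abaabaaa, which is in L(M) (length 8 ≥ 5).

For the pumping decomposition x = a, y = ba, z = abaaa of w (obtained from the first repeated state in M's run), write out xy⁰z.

xy⁰z = xz = a·abaaa = aabaaa.
Reading y = ba takes M from 1 back to 1, so after x the machine is still in 1, and z then leads to the accepting state 1. Hence aabaaa ∈ L(M).

aabaaa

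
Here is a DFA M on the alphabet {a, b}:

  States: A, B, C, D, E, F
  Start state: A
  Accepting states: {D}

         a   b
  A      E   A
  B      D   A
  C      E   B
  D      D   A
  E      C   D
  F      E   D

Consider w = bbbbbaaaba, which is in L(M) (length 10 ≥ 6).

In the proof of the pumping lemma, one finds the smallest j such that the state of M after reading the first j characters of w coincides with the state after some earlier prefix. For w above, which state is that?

A

Run of M on w = b b b b b a a a b a:
  step 0: A  (start)
  step 1: A  (read b: A→A)   ← first repeat (A seen earlier)
  step 2: A  (read b: A→A)
  step 3: A  (read b: A→A)
  step 4: A  (read b: A→A)
  step 5: A  (read b: A→A)
  step 6: E  (read a: A→E)
  step 7: C  (read a: E→C)
  step 8: E  (read a: C→E)
  step 9: D  (read b: E→D)
  step 10: D  (read a: D→D)

The earliest repeat is at step j = 1: M is in A, which it already visited at step i = 0.
The DFA has 6 states, so the proof of the pumping lemma guarantees a repeated state among the first 6+1 visited; the segment between the two visits is the pumpable y.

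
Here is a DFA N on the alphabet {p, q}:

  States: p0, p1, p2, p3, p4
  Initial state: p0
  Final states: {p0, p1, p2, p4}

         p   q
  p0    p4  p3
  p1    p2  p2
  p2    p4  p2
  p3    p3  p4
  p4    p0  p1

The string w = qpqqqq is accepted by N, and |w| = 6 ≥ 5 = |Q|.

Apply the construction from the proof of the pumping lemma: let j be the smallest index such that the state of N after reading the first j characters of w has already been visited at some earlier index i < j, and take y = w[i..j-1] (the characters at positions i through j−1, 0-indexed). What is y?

p

Run of N on w = q p q q q q:
  step 0: p0  (start)
  step 1: p3  (read q: p0→p3)
  step 2: p3  (read p: p3→p3)   ← first repeat (p3 seen earlier)
  step 3: p4  (read q: p3→p4)
  step 4: p1  (read q: p4→p1)
  step 5: p2  (read q: p1→p2)
  step 6: p2  (read q: p2→p2)

So i = 1, j = 2, giving x = w[0:1] = q, y = w[1:2] = p, z = w[2:6] = qqqq.
Check: |xy| = 2 ≤ 5 and |y| = 1 ≥ 1. Reading y takes N from p3 back to p3, so every xyⁱz is accepted.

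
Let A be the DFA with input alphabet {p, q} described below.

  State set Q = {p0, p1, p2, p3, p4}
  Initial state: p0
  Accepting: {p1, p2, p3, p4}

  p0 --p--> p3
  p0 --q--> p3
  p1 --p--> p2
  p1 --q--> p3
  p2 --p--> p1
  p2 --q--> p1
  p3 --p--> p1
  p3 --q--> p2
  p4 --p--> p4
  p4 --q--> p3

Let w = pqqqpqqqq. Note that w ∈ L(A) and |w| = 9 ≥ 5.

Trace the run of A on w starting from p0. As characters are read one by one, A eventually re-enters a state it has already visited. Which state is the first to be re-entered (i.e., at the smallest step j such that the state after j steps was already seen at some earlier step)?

Run of A on w = p q q q p q q q q:
  step 0: p0  (start)
  step 1: p3  (read p: p0→p3)
  step 2: p2  (read q: p3→p2)
  step 3: p1  (read q: p2→p1)
  step 4: p3  (read q: p1→p3)   ← first repeat (p3 seen earlier)
  step 5: p1  (read p: p3→p1)
  step 6: p3  (read q: p1→p3)
  step 7: p2  (read q: p3→p2)
  step 8: p1  (read q: p2→p1)
  step 9: p3  (read q: p1→p3)

The earliest repeat is at step j = 4: A is in p3, which it already visited at step i = 1.
The DFA has 5 states, so the proof of the pumping lemma guarantees a repeated state among the first 5+1 visited; the segment between the two visits is the pumpable y.

p3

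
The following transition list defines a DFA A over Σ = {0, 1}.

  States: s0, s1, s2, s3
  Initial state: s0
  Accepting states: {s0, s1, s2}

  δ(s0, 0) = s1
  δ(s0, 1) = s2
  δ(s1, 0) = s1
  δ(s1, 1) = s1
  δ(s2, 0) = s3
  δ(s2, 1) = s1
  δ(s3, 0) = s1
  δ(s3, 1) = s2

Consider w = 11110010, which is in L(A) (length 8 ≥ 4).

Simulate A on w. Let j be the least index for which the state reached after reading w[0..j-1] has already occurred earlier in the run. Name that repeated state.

s1

Run of A on w = 1 1 1 1 0 0 1 0:
  step 0: s0  (start)
  step 1: s2  (read 1: s0→s2)
  step 2: s1  (read 1: s2→s1)
  step 3: s1  (read 1: s1→s1)   ← first repeat (s1 seen earlier)
  step 4: s1  (read 1: s1→s1)
  step 5: s1  (read 0: s1→s1)
  step 6: s1  (read 0: s1→s1)
  step 7: s1  (read 1: s1→s1)
  step 8: s1  (read 0: s1→s1)

The earliest repeat is at step j = 3: A is in s1, which it already visited at step i = 2.
Since A has 4 states, any run of length ≥ 4 visits 4+1 states, so by pigeonhole some state repeats within the first 4 steps — that repeat gives the pumpable loop.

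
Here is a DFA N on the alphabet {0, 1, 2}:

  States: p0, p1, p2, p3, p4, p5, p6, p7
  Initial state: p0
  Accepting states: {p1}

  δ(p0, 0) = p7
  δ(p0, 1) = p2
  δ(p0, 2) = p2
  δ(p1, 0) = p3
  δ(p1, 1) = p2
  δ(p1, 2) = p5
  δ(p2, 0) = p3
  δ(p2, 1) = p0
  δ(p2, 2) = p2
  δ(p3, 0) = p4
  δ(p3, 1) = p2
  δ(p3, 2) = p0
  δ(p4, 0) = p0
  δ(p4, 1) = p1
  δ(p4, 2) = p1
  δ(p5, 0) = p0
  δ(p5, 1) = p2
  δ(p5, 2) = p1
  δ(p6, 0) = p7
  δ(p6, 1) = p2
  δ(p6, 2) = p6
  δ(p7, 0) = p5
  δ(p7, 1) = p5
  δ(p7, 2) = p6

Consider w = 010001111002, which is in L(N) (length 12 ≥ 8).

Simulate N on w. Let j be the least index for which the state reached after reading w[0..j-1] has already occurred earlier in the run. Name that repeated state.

Run of N on w = 0 1 0 0 0 1 1 1 1 0 0 2:
  step 0: p0  (start)
  step 1: p7  (read 0: p0→p7)
  step 2: p5  (read 1: p7→p5)
  step 3: p0  (read 0: p5→p0)   ← first repeat (p0 seen earlier)
  step 4: p7  (read 0: p0→p7)
  step 5: p5  (read 0: p7→p5)
  step 6: p2  (read 1: p5→p2)
  step 7: p0  (read 1: p2→p0)
  step 8: p2  (read 1: p0→p2)
  step 9: p0  (read 1: p2→p0)
  step 10: p7  (read 0: p0→p7)
  step 11: p5  (read 0: p7→p5)
  step 12: p1  (read 2: p5→p1)

The earliest repeat is at step j = 3: N is in p0, which it already visited at step i = 0.

p0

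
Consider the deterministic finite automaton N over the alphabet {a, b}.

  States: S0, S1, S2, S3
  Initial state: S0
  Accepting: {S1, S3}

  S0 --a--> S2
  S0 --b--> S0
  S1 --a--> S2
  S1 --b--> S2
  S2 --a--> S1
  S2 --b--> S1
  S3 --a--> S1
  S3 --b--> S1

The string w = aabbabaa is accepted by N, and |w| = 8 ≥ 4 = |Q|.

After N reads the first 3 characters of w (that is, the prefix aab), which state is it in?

State sequence: S0 -a-> S2 -a-> S1 -b-> S2

After reading 3 characters, N is in state S2.
(This kind of state-tracing is the core of the pumping-lemma construction: with 4 states, pigeonhole forces a repeat within the first 4 steps.)

S2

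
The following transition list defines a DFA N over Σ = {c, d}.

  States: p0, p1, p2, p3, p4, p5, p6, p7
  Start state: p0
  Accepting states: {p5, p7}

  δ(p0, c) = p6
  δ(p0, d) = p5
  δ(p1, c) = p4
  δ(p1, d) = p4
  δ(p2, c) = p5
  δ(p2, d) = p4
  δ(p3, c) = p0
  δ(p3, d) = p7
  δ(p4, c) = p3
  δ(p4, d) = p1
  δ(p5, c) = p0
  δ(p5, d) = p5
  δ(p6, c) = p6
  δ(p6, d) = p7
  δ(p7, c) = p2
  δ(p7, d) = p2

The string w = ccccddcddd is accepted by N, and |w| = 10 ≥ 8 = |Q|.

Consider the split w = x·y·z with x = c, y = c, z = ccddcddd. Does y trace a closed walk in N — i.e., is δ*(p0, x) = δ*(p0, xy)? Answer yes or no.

yes

State sequence: p0 -c-> p6 -c-> p6

After x (step 1): p6. After xy (step 2): p6.
They match, so y = c drives N around a cycle from p6 back to itself; pumping y any number of times keeps N in p6 before reading z, and xyⁱz ∈ L(N) for every i ≥ 0.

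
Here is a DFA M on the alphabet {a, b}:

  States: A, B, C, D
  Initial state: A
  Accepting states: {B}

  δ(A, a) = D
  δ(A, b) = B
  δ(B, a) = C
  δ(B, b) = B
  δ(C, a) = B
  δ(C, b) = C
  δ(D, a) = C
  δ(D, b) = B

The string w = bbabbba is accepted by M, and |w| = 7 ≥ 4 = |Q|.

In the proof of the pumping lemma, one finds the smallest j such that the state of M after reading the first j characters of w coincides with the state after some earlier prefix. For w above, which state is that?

B

Run of M on w = b b a b b b a:
  step 0: A  (start)
  step 1: B  (read b: A→B)
  step 2: B  (read b: B→B)   ← first repeat (B seen earlier)
  step 3: C  (read a: B→C)
  step 4: C  (read b: C→C)
  step 5: C  (read b: C→C)
  step 6: C  (read b: C→C)
  step 7: B  (read a: C→B)

The earliest repeat is at step j = 2: M is in B, which it already visited at step i = 1.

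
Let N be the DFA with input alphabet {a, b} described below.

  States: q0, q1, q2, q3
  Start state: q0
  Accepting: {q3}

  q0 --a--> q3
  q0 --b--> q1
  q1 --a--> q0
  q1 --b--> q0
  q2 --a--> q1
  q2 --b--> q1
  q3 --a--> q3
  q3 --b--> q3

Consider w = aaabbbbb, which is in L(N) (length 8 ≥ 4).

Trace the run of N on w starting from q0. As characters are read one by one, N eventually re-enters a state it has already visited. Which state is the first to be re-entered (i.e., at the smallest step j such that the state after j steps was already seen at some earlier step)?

Run of N on w = a a a b b b b b:
  step 0: q0  (start)
  step 1: q3  (read a: q0→q3)
  step 2: q3  (read a: q3→q3)   ← first repeat (q3 seen earlier)
  step 3: q3  (read a: q3→q3)
  step 4: q3  (read b: q3→q3)
  step 5: q3  (read b: q3→q3)
  step 6: q3  (read b: q3→q3)
  step 7: q3  (read b: q3→q3)
  step 8: q3  (read b: q3→q3)

The earliest repeat is at step j = 2: N is in q3, which it already visited at step i = 1.
With |Q| = 4, pigeonhole forces a state repeat no later than step 4; the substring read between the first and second visits to that state can be pumped.

q3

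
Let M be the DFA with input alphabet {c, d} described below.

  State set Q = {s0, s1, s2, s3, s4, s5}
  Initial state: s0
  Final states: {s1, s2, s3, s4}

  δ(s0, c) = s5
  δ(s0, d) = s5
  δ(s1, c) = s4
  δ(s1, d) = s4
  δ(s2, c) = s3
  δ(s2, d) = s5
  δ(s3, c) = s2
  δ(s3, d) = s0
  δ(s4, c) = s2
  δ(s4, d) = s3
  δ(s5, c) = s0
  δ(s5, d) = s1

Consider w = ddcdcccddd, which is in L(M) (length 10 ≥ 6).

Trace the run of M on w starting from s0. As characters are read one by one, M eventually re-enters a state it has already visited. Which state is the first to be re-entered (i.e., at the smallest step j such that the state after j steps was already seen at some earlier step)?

s3

Run of M on w = d d c d c c c d d d:
  step 0: s0  (start)
  step 1: s5  (read d: s0→s5)
  step 2: s1  (read d: s5→s1)
  step 3: s4  (read c: s1→s4)
  step 4: s3  (read d: s4→s3)
  step 5: s2  (read c: s3→s2)
  step 6: s3  (read c: s2→s3)   ← first repeat (s3 seen earlier)
  step 7: s2  (read c: s3→s2)
  step 8: s5  (read d: s2→s5)
  step 9: s1  (read d: s5→s1)
  step 10: s4  (read d: s1→s4)

The earliest repeat is at step j = 6: M is in s3, which it already visited at step i = 4.
The DFA has 6 states, so the proof of the pumping lemma guarantees a repeated state among the first 6+1 visited; the segment between the two visits is the pumpable y.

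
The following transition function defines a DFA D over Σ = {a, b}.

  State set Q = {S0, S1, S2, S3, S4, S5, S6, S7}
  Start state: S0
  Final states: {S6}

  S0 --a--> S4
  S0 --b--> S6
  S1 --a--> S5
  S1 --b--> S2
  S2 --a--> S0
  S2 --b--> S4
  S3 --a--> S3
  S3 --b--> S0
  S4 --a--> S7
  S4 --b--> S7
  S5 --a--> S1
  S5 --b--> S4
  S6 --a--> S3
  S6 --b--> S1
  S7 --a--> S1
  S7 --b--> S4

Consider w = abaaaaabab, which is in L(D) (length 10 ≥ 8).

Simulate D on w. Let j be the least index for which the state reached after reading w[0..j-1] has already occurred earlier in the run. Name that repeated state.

S1

Run of D on w = a b a a a a a b a b:
  step 0: S0  (start)
  step 1: S4  (read a: S0→S4)
  step 2: S7  (read b: S4→S7)
  step 3: S1  (read a: S7→S1)
  step 4: S5  (read a: S1→S5)
  step 5: S1  (read a: S5→S1)   ← first repeat (S1 seen earlier)
  step 6: S5  (read a: S1→S5)
  step 7: S1  (read a: S5→S1)
  step 8: S2  (read b: S1→S2)
  step 9: S0  (read a: S2→S0)
  step 10: S6  (read b: S0→S6)

The earliest repeat is at step j = 5: D is in S1, which it already visited at step i = 3.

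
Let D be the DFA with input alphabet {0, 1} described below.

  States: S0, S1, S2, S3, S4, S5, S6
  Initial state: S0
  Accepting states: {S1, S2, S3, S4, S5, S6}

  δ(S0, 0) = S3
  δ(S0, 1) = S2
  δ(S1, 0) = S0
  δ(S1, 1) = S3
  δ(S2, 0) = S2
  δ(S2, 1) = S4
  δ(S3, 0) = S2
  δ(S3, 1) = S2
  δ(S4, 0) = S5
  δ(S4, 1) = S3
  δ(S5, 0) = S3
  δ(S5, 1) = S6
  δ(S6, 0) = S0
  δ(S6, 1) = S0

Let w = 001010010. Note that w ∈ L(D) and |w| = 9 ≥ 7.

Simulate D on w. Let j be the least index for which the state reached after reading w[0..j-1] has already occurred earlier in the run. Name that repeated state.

S0

State sequence: S0 -0-> S3 -0-> S2 -1-> S4 -0-> S5 -1-> S6 -0-> S0 -0-> S3 -1-> S2 -0-> S2
First repeat at step 6: S0 was already visited.

The earliest repeat is at step j = 6: D is in S0, which it already visited at step i = 0.
Since D has 7 states, any run of length ≥ 7 visits 7+1 states, so by pigeonhole some state repeats within the first 7 steps — that repeat gives the pumpable loop.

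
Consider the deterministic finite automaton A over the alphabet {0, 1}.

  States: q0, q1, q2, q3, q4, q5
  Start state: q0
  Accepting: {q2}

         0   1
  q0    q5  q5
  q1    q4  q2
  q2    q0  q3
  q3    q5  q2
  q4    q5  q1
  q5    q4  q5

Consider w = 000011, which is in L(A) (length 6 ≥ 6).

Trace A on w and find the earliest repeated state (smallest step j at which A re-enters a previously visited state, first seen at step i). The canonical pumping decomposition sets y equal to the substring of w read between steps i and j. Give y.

00

Run of A on w = 0 0 0 0 1 1:
  step 0: q0  (start)
  step 1: q5  (read 0: q0→q5)
  step 2: q4  (read 0: q5→q4)
  step 3: q5  (read 0: q4→q5)   ← first repeat (q5 seen earlier)
  step 4: q4  (read 0: q5→q4)
  step 5: q1  (read 1: q4→q1)
  step 6: q2  (read 1: q1→q2)

So i = 1, j = 3, giving x = w[0:1] = 0, y = w[1:3] = 00, z = w[3:6] = 011.
Check: |xy| = 3 ≤ 6 and |y| = 2 ≥ 1. Reading y takes A from q5 back to q5, so every xyⁱz is accepted.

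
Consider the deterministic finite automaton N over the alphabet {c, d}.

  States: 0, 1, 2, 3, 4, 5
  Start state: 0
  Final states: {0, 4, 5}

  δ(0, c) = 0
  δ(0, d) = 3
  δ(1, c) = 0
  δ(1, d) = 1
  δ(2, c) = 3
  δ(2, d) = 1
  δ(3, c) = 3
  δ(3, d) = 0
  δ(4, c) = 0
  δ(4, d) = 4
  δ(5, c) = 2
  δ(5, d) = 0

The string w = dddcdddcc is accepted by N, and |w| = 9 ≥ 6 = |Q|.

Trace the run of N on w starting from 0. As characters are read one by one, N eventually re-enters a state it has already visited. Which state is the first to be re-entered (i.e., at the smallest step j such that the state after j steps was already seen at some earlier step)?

0

State sequence: 0 -d-> 3 -d-> 0 -d-> 3 -c-> 3 -d-> 0 -d-> 3 -d-> 0 -c-> 0 -c-> 0
First repeat at step 2: 0 was already visited.

The earliest repeat is at step j = 2: N is in 0, which it already visited at step i = 0.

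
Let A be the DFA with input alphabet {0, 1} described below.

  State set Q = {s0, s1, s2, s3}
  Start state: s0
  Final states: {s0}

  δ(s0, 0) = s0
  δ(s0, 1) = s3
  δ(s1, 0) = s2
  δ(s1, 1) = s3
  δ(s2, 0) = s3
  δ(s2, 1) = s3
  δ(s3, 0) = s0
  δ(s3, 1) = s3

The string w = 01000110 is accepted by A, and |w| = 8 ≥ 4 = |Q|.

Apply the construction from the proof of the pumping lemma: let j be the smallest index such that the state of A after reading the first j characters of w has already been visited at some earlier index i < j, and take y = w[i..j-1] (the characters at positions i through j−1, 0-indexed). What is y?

0

Run of A on w = 0 1 0 0 0 1 1 0:
  step 0: s0  (start)
  step 1: s0  (read 0: s0→s0)   ← first repeat (s0 seen earlier)
  step 2: s3  (read 1: s0→s3)
  step 3: s0  (read 0: s3→s0)
  step 4: s0  (read 0: s0→s0)
  step 5: s0  (read 0: s0→s0)
  step 6: s3  (read 1: s0→s3)
  step 7: s3  (read 1: s3→s3)
  step 8: s0  (read 0: s3→s0)

So i = 0, j = 1, giving x = w[0:0] = ε, y = w[0:1] = 0, z = w[1:8] = 1000110.
Check: |xy| = 1 ≤ 4 and |y| = 1 ≥ 1. Reading y takes A from s0 back to s0, so every xyⁱz is accepted.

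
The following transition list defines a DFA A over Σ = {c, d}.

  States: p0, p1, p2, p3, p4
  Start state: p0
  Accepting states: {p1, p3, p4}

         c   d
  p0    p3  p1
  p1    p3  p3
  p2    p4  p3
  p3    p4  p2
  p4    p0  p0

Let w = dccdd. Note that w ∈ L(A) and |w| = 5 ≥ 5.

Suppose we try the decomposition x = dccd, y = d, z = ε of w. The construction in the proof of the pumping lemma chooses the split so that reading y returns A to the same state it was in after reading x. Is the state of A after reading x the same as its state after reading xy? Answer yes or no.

no

State sequence: p0 -d-> p1 -c-> p3 -c-> p4 -d-> p0 -d-> p1

After x (step 4): p0. After xy (step 5): p1.
They differ (p0 ≠ p1), so y is not a cycle from the state after x; this split is not the one the pumping-lemma construction produces, and pumping y need not keep the string in L(A).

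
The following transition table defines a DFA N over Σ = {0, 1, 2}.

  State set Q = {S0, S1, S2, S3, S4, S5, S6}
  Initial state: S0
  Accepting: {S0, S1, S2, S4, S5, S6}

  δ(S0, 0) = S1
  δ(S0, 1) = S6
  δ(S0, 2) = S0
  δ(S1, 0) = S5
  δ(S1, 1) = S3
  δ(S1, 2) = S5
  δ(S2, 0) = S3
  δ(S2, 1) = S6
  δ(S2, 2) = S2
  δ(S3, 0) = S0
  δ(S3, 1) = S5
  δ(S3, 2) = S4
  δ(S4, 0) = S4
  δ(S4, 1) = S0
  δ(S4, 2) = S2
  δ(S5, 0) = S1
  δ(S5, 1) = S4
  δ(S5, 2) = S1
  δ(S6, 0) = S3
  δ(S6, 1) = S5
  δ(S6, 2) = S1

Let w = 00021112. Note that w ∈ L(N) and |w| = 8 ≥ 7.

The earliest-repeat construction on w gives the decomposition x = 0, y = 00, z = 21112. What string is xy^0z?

xy⁰z = xz = 0·21112 = 021112.
Reading y = 00 takes N from S1 back to S1, so after x the machine is still in S1, and z then leads to the accepting state S1. Hence 021112 ∈ L(N).

021112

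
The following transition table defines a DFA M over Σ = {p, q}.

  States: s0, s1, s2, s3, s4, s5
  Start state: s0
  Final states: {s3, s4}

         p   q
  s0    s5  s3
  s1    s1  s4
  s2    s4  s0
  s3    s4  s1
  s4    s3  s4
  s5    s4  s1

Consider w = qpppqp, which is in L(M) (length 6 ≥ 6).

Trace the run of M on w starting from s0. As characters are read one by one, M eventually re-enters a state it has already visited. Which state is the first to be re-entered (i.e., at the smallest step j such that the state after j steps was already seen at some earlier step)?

State sequence: s0 -q-> s3 -p-> s4 -p-> s3 -p-> s4 -q-> s4 -p-> s3
First repeat at step 3: s3 was already visited.

The earliest repeat is at step j = 3: M is in s3, which it already visited at step i = 1.
Since M has 6 states, any run of length ≥ 6 visits 6+1 states, so by pigeonhole some state repeats within the first 6 steps — that repeat gives the pumpable loop.

s3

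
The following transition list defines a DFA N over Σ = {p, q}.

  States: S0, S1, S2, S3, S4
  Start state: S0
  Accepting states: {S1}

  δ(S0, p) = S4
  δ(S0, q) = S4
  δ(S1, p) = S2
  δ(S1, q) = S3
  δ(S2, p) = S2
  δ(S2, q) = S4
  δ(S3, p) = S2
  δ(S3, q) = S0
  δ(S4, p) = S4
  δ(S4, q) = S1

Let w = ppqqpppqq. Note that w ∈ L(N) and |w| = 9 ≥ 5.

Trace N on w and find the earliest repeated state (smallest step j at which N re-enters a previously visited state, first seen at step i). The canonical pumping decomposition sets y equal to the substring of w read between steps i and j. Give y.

Run of N on w = p p q q p p p q q:
  step 0: S0  (start)
  step 1: S4  (read p: S0→S4)
  step 2: S4  (read p: S4→S4)   ← first repeat (S4 seen earlier)
  step 3: S1  (read q: S4→S1)
  step 4: S3  (read q: S1→S3)
  step 5: S2  (read p: S3→S2)
  step 6: S2  (read p: S2→S2)
  step 7: S2  (read p: S2→S2)
  step 8: S4  (read q: S2→S4)
  step 9: S1  (read q: S4→S1)

So i = 1, j = 2, giving x = w[0:1] = p, y = w[1:2] = p, z = w[2:9] = qqpppqq.
Check: |xy| = 2 ≤ 5 and |y| = 1 ≥ 1. Reading y takes N from S4 back to S4, so every xyⁱz is accepted.

p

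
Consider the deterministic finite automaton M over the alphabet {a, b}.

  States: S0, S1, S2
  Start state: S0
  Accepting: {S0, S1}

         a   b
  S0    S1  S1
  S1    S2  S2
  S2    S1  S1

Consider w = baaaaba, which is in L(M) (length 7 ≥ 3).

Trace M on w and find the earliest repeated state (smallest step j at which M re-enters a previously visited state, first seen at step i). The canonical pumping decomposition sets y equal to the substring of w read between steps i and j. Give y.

aa

State sequence: S0 -b-> S1 -a-> S2 -a-> S1 -a-> S2 -a-> S1 -b-> S2 -a-> S1
First repeat at step 3: S1 was already visited.

So i = 1, j = 3, giving x = w[0:1] = b, y = w[1:3] = aa, z = w[3:7] = aaba.
Check: |xy| = 3 ≤ 3 and |y| = 2 ≥ 1. Reading y takes M from S1 back to S1, so every xyⁱz is accepted.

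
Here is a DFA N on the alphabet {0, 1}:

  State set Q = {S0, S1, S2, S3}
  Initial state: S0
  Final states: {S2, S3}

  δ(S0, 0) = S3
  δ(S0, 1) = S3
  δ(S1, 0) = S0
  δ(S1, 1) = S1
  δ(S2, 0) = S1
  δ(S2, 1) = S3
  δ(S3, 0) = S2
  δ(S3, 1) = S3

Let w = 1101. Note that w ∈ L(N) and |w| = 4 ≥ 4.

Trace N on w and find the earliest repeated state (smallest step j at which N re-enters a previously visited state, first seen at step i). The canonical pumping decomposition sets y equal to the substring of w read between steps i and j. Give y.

1

State sequence: S0 -1-> S3 -1-> S3 -0-> S2 -1-> S3
First repeat at step 2: S3 was already visited.

So i = 1, j = 2, giving x = w[0:1] = 1, y = w[1:2] = 1, z = w[2:4] = 01.
Check: |xy| = 2 ≤ 4 and |y| = 1 ≥ 1. Reading y takes N from S3 back to S3, so every xyⁱz is accepted.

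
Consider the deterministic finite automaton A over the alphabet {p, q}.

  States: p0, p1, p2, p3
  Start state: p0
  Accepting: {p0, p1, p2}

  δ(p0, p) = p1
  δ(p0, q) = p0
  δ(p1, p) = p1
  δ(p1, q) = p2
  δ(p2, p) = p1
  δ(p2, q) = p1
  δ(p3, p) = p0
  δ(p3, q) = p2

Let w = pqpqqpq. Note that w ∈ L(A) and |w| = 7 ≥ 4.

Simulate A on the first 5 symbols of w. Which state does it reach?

p1

Run of A on the first 5 characters of w = p q p q q:
  step 0: p0  (start)
  step 1: p1  (read p: p0→p1)
  step 2: p2  (read q: p1→p2)
  step 3: p1  (read p: p2→p1)
  step 4: p2  (read q: p1→p2)
  step 5: p1  (read q: p2→p1)

After reading 5 characters, A is in state p1.
(This kind of state-tracing is the core of the pumping-lemma construction: with 4 states, pigeonhole forces a repeat within the first 4 steps.)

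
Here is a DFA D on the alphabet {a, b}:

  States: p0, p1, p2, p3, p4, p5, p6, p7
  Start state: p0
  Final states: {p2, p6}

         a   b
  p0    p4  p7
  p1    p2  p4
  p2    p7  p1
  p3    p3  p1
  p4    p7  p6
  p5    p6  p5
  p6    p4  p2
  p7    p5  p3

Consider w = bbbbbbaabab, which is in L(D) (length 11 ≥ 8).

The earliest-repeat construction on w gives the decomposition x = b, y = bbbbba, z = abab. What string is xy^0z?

babab

xy⁰z = xz = b·abab = babab.
Reading y = bbbbba takes D from p7 back to p7, so after x the machine is still in p7, and z then leads to the accepting state p2. Hence babab ∈ L(D).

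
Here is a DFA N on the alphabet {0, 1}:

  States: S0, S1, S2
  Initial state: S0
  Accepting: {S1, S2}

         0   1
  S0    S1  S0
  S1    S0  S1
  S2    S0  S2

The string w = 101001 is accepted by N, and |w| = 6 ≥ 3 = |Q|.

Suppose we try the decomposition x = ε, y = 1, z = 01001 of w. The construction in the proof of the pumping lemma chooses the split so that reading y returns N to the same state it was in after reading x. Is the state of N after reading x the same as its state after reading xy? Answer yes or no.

Run of N on the first 1 characters of w = 1:
  step 0: S0  (start)
  step 1: S0  (read 1: S0→S0)

After x (step 0): S0. After xy (step 1): S0.
They match, so y = 1 drives N around a cycle from S0 back to itself; pumping y any number of times keeps N in S0 before reading z, and xyⁱz ∈ L(N) for every i ≥ 0.

yes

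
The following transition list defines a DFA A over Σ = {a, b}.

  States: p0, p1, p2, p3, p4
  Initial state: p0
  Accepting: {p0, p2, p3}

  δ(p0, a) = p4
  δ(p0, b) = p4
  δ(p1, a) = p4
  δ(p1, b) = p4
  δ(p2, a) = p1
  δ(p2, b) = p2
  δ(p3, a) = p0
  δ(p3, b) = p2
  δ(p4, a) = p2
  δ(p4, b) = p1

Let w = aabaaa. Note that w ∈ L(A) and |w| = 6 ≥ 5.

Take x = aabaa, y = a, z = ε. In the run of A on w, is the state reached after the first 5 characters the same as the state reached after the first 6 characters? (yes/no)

no

Run of A on the first 6 characters of w = a a b a a a:
  step 0: p0  (start)
  step 1: p4  (read a: p0→p4)
  step 2: p2  (read a: p4→p2)
  step 3: p2  (read b: p2→p2)
  step 4: p1  (read a: p2→p1)
  step 5: p4  (read a: p1→p4)
  step 6: p2  (read a: p4→p2)

After x (step 5): p4. After xy (step 6): p2.
They differ (p4 ≠ p2), so y is not a cycle from the state after x; this split is not the one the pumping-lemma construction produces, and pumping y need not keep the string in L(A).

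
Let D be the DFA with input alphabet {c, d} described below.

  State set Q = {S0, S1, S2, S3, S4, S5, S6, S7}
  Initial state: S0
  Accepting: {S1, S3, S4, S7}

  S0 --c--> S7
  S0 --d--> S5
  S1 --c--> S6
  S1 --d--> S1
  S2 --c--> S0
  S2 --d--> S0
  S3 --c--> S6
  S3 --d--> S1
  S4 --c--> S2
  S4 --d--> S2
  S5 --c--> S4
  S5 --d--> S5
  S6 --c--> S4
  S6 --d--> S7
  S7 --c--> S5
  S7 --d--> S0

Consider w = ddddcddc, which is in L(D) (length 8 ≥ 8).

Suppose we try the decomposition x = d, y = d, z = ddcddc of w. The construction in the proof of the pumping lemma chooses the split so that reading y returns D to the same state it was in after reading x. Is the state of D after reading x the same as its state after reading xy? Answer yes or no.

Run of D on the first 2 characters of w = d d:
  step 0: S0  (start)
  step 1: S5  (read d: S0→S5)
  step 2: S5  (read d: S5→S5)

After x (step 1): S5. After xy (step 2): S5.
They match, so y = d drives D around a cycle from S5 back to itself; pumping y any number of times keeps D in S5 before reading z, and xyⁱz ∈ L(D) for every i ≥ 0.

yes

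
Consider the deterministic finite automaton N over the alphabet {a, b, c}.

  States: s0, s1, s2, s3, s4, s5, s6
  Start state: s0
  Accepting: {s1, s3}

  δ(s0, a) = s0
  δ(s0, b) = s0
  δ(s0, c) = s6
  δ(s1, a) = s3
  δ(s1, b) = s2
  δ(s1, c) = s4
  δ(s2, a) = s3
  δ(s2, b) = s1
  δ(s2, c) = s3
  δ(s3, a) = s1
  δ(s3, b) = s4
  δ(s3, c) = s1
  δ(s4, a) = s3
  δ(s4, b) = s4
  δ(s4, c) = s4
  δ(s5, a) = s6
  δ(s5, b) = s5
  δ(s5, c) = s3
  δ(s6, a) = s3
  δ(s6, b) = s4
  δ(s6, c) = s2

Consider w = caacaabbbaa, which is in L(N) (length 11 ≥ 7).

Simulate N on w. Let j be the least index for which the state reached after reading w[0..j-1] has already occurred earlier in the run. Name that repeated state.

s3

Run of N on w = c a a c a a b b b a a:
  step 0: s0  (start)
  step 1: s6  (read c: s0→s6)
  step 2: s3  (read a: s6→s3)
  step 3: s1  (read a: s3→s1)
  step 4: s4  (read c: s1→s4)
  step 5: s3  (read a: s4→s3)   ← first repeat (s3 seen earlier)
  step 6: s1  (read a: s3→s1)
  step 7: s2  (read b: s1→s2)
  step 8: s1  (read b: s2→s1)
  step 9: s2  (read b: s1→s2)
  step 10: s3  (read a: s2→s3)
  step 11: s1  (read a: s3→s1)

The earliest repeat is at step j = 5: N is in s3, which it already visited at step i = 2.
The DFA has 7 states, so the proof of the pumping lemma guarantees a repeated state among the first 7+1 visited; the segment between the two visits is the pumpable y.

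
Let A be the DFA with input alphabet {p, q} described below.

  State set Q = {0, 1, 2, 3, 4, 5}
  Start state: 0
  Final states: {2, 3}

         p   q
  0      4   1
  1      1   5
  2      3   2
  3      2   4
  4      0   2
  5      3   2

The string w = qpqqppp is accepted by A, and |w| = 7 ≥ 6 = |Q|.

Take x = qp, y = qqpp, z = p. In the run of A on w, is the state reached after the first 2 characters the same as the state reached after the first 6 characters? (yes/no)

no

State sequence: 0 -q-> 1 -p-> 1 -q-> 5 -q-> 2 -p-> 3 -p-> 2

After x (step 2): 1. After xy (step 6): 2.
They differ (1 ≠ 2), so y is not a cycle from the state after x; this split is not the one the pumping-lemma construction produces, and pumping y need not keep the string in L(A).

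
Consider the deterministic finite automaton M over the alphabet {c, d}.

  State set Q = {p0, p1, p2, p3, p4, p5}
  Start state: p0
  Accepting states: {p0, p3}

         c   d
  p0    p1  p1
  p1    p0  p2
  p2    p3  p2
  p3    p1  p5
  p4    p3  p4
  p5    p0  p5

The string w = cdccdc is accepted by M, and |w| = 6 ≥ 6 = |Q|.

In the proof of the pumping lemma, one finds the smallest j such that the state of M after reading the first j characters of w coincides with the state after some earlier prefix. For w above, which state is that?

State sequence: p0 -c-> p1 -d-> p2 -c-> p3 -c-> p1 -d-> p2 -c-> p3
First repeat at step 4: p1 was already visited.

The earliest repeat is at step j = 4: M is in p1, which it already visited at step i = 1.
Since M has 6 states, any run of length ≥ 6 visits 6+1 states, so by pigeonhole some state repeats within the first 6 steps — that repeat gives the pumpable loop.

p1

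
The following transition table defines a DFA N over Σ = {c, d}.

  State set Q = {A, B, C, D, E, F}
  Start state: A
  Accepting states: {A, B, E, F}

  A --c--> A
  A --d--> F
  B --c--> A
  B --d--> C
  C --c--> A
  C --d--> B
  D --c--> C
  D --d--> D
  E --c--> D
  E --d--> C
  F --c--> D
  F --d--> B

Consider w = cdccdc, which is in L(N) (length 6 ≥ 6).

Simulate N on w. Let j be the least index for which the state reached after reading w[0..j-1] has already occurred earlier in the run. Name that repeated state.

A

State sequence: A -c-> A -d-> F -c-> D -c-> C -d-> B -c-> A
First repeat at step 1: A was already visited.

The earliest repeat is at step j = 1: N is in A, which it already visited at step i = 0.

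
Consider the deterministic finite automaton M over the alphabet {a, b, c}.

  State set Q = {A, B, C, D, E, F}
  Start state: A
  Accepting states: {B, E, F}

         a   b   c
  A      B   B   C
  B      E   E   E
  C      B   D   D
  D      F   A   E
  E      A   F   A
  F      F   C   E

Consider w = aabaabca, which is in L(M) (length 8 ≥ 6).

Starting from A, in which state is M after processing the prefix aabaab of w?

C

State sequence: A -a-> B -a-> E -b-> F -a-> F -a-> F -b-> C

After reading 6 characters, M is in state C.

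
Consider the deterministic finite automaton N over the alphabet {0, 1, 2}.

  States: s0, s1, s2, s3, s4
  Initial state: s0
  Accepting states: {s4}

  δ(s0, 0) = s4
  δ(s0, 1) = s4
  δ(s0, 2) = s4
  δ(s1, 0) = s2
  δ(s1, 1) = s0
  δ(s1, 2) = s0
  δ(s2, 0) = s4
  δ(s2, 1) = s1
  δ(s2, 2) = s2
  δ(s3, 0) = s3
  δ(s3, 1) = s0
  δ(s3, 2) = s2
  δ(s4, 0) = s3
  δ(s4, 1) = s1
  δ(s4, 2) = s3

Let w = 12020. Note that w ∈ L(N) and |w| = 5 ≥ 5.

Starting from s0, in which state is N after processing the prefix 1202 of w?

s2

Run of N on the first 4 characters of w = 1 2 0 2:
  step 0: s0  (start)
  step 1: s4  (read 1: s0→s4)
  step 2: s3  (read 2: s4→s3)
  step 3: s3  (read 0: s3→s3)
  step 4: s2  (read 2: s3→s2)

After reading 4 characters, N is in state s2.
(This kind of state-tracing is the core of the pumping-lemma construction: with 5 states, pigeonhole forces a repeat within the first 5 steps.)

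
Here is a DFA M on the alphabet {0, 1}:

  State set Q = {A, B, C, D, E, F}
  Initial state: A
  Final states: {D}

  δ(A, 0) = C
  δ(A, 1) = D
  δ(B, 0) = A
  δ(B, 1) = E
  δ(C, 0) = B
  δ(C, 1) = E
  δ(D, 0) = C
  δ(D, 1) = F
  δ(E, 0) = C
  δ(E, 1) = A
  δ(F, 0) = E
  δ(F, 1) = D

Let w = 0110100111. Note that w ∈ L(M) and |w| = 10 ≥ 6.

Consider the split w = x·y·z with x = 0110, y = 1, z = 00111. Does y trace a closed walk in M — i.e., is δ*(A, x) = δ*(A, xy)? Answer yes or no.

no

Run of M on the first 5 characters of w = 0 1 1 0 1:
  step 0: A  (start)
  step 1: C  (read 0: A→C)
  step 2: E  (read 1: C→E)
  step 3: A  (read 1: E→A)
  step 4: C  (read 0: A→C)
  step 5: E  (read 1: C→E)

After x (step 4): C. After xy (step 5): E.
They differ (C ≠ E), so y is not a cycle from the state after x; this split is not the one the pumping-lemma construction produces, and pumping y need not keep the string in L(M).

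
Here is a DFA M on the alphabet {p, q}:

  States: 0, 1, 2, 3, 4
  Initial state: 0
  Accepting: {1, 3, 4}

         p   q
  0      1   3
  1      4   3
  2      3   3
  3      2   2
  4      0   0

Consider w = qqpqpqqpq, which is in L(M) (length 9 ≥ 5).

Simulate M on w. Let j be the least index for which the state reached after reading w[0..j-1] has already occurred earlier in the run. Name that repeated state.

Run of M on w = q q p q p q q p q:
  step 0: 0  (start)
  step 1: 3  (read q: 0→3)
  step 2: 2  (read q: 3→2)
  step 3: 3  (read p: 2→3)   ← first repeat (3 seen earlier)
  step 4: 2  (read q: 3→2)
  step 5: 3  (read p: 2→3)
  step 6: 2  (read q: 3→2)
  step 7: 3  (read q: 2→3)
  step 8: 2  (read p: 3→2)
  step 9: 3  (read q: 2→3)

The earliest repeat is at step j = 3: M is in 3, which it already visited at step i = 1.

3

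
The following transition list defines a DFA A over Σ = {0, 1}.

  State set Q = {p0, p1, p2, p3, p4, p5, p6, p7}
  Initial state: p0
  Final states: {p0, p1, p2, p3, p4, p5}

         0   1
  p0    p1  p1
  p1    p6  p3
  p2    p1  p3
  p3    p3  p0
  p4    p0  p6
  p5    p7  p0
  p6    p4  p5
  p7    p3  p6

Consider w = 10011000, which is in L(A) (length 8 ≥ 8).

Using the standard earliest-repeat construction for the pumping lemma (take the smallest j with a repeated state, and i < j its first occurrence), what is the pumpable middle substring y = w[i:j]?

Run of A on w = 1 0 0 1 1 0 0 0:
  step 0: p0  (start)
  step 1: p1  (read 1: p0→p1)
  step 2: p6  (read 0: p1→p6)
  step 3: p4  (read 0: p6→p4)
  step 4: p6  (read 1: p4→p6)   ← first repeat (p6 seen earlier)
  step 5: p5  (read 1: p6→p5)
  step 6: p7  (read 0: p5→p7)
  step 7: p3  (read 0: p7→p3)
  step 8: p3  (read 0: p3→p3)

So i = 2, j = 4, giving x = w[0:2] = 10, y = w[2:4] = 01, z = w[4:8] = 1000.
Check: |xy| = 4 ≤ 8 and |y| = 2 ≥ 1. Reading y takes A from p6 back to p6, so every xyⁱz is accepted.

01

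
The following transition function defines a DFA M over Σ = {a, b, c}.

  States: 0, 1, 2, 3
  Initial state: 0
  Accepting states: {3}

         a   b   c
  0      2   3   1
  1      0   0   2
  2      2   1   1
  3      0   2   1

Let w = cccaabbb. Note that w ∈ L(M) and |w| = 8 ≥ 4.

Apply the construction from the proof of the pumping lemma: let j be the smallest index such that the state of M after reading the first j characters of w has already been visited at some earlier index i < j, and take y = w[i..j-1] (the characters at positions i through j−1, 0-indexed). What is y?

cc

Run of M on w = c c c a a b b b:
  step 0: 0  (start)
  step 1: 1  (read c: 0→1)
  step 2: 2  (read c: 1→2)
  step 3: 1  (read c: 2→1)   ← first repeat (1 seen earlier)
  step 4: 0  (read a: 1→0)
  step 5: 2  (read a: 0→2)
  step 6: 1  (read b: 2→1)
  step 7: 0  (read b: 1→0)
  step 8: 3  (read b: 0→3)

So i = 1, j = 3, giving x = w[0:1] = c, y = w[1:3] = cc, z = w[3:8] = aabbb.
Check: |xy| = 3 ≤ 4 and |y| = 2 ≥ 1. Reading y takes M from 1 back to 1, so every xyⁱz is accepted.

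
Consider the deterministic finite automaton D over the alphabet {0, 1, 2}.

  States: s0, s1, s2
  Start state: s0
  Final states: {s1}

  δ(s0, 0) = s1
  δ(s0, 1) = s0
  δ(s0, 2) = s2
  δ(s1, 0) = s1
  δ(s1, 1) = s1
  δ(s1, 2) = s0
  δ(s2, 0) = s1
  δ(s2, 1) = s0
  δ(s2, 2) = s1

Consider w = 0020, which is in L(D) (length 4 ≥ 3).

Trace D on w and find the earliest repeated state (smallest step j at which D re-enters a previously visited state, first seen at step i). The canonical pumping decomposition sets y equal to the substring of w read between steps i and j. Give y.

Run of D on w = 0 0 2 0:
  step 0: s0  (start)
  step 1: s1  (read 0: s0→s1)
  step 2: s1  (read 0: s1→s1)   ← first repeat (s1 seen earlier)
  step 3: s0  (read 2: s1→s0)
  step 4: s1  (read 0: s0→s1)

So i = 1, j = 2, giving x = w[0:1] = 0, y = w[1:2] = 0, z = w[2:4] = 20.
Check: |xy| = 2 ≤ 3 and |y| = 1 ≥ 1. Reading y takes D from s1 back to s1, so every xyⁱz is accepted.

0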